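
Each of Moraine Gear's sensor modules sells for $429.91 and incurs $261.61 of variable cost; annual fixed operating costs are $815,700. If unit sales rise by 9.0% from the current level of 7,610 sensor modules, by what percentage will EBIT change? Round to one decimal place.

+24.8%

Contribution at this volume is 7,610 × $168.30 = $1,280,763.00.
Subtracting fixed costs: EBIT = $1,280,763.00 − $815,700 = $465,063.00.
So DOL = total CM / EBIT = $1,280,763.00 / $465,063.00 = 2.7540.
%ΔEBIT = DOL × %ΔSales = 2.7540 × +9.0% = +24.8%.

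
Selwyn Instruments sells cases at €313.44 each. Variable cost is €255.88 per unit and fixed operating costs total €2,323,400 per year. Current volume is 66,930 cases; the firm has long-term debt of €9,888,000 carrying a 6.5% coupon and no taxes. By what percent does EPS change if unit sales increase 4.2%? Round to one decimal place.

+18.3%

At 66,930 units, contribution = 66,930 × €57.56 = €3,852,490.80.
Operating income = contribution − fixed costs = €3,852,490.80 − €2,323,400 = €1,529,090.80.
Interest = €642,720.00, so EBIT − I = €886,370.80.
DCL = total CM / (EBIT − I) = €3,852,490.80 / €886,370.80 = 4.3464.
EPS therefore changes by 4.3464 × (+4.2%) = +18.3%.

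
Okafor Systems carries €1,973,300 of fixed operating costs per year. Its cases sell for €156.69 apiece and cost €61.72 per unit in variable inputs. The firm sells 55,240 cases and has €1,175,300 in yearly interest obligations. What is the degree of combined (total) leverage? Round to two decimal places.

2.50

Total contribution margin = 55,240 × €94.97 = €5,246,142.80.
EBIT = €5,246,142.80 − €1,973,300 = €3,272,842.80. Interest = €1,175,300.00, so EBIT − I = €2,097,542.80.
DCL = contribution ÷ (EBIT − I) = €5,246,142.80 ÷ €2,097,542.80 = 2.5011.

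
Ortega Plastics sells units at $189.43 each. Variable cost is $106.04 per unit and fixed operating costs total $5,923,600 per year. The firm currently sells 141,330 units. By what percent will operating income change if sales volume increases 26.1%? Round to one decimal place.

At 141,330 units, contribution = 141,330 × $83.39 = $11,785,508.70.
Subtracting fixed costs: EBIT = $11,785,508.70 − $5,923,600 = $5,861,908.70.
So DOL = total CM / EBIT = $11,785,508.70 / $5,861,908.70 = 2.0105.
%ΔEBIT = DOL × %ΔSales = 2.0105 × +26.1% = +52.5%.

+52.5%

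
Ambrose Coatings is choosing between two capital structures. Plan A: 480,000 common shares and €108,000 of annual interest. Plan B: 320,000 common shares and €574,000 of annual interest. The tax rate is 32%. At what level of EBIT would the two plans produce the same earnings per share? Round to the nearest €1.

At indifference, (EBIT − 108,000)(1 − t)/480,000 = (EBIT − 574,000)(1 − t)/320,000.
Cancelling (1 − t) and cross-multiplying: 320,000·(EBIT − 108,000) = 480,000·(EBIT − 574,000).
EBIT × (480,000 − 320,000) = 574,000 × 480,000 − 108,000 × 320,000 = 240,960,000,000, so EBIT = 240,960,000,000 ÷ 160,000 = 1,506,000.00.

€1,506,000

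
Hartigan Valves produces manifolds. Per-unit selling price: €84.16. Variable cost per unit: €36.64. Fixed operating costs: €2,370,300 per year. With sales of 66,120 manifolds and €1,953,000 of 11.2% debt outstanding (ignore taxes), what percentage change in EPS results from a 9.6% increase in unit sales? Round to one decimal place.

+54.5%

Total contribution margin = 66,120 × €47.52 = €3,142,022.40.
Subtracting fixed costs: EBIT = €3,142,022.40 − €2,370,300 = €771,722.40.
Interest = €218,736.00, so EBIT − I = €552,986.40.
DCL = total CM / (EBIT − I) = €3,142,022.40 / €552,986.40 = 5.6819.
%ΔEPS = DCL × %ΔSales = 5.6819 × +9.6% = +54.5%.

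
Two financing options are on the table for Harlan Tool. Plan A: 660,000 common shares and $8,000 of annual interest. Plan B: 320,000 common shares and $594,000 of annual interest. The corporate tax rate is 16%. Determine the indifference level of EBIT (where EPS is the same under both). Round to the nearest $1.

At indifference, (EBIT − 8,000)(1 − t)/660,000 = (EBIT − 594,000)(1 − t)/320,000.
The (1 − t) factor cancels: (EBIT − 8,000) × 320,000 = (EBIT − 594,000) × 660,000.
Solving, EBIT = (594,000·660,000 − 8,000·320,000) / (660,000 − 320,000) = 389,480,000,000 / 340,000 = 1,145,529.41.

$1,145,529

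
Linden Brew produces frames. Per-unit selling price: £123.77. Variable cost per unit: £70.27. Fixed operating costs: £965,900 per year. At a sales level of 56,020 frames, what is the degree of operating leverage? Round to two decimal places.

Contribution at this volume is 56,020 × £53.50 = £2,997,070.00.
EBIT = £2,997,070.00 − £965,900 = £2,031,170.00.
DOL = contribution ÷ EBIT = £2,997,070.00 ÷ £2,031,170.00 = 1.4755.

1.48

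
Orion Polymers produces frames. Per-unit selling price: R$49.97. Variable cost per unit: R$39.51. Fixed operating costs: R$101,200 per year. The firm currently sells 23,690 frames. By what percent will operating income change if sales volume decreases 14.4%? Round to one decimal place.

-24.3%

Total contribution margin = 23,690 × R$10.46 = R$247,797.40.
Operating income = contribution − fixed costs = R$247,797.40 − R$101,200 = R$146,597.40.
Degree of operating leverage = R$247,797.40 / R$146,597.40 = 1.6903.
Operating income changes by 1.6903 × -14.4% = -24.3%.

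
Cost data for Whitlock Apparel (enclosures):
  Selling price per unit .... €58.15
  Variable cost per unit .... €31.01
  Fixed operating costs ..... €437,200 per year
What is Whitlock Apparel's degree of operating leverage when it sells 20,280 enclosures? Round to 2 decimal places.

4.86

At 20,280 units, contribution = 20,280 × €27.14 = €550,399.20.
Subtracting fixed costs: EBIT = €550,399.20 − €437,200 = €113,199.20.
DOL = contribution ÷ EBIT = €550,399.20 ÷ €113,199.20 = 4.8622.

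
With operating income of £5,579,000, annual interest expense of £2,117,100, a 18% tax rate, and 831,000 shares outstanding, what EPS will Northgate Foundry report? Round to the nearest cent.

Pre-tax income = £5,579,000 − £2,117,100.00 = £3,461,900.00.
After tax at 18%: net income = £3,461,900.00 × 0.82 = £2,838,758.00.
EPS = £2,838,758.00 ÷ 831,000 = £3.42.

£3.42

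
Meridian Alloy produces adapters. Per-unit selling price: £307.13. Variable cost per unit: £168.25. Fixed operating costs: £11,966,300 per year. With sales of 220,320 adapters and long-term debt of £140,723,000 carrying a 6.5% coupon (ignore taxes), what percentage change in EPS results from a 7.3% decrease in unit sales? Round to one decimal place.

-23.5%

Total contribution margin = 220,320 × £138.88 = £30,598,041.60.
Operating income = contribution − fixed costs = £30,598,041.60 − £11,966,300 = £18,631,741.60.
Interest = £9,146,995.00, so EBIT − I = £9,484,746.60.
Degree of combined leverage = contribution ÷ (EBIT − I) = £30,598,041.60 ÷ £9,484,746.60 = 3.2260.
%ΔEPS = DCL × %ΔSales = 3.2260 × -7.3% = -23.5%.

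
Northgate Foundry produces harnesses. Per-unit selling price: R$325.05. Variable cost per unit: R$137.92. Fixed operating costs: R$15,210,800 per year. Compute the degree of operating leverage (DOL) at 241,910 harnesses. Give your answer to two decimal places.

Contribution at this volume is 241,910 × R$187.13 = R$45,268,618.30.
Subtracting fixed costs: EBIT = R$45,268,618.30 − R$15,210,800 = R$30,057,818.30.
DOL = contribution ÷ EBIT = R$45,268,618.30 ÷ R$30,057,818.30 = 1.5061.

1.51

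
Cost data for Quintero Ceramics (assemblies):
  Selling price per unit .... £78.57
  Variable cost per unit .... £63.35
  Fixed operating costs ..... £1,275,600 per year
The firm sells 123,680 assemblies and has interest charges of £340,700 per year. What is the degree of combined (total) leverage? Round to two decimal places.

Contribution at this volume is 123,680 × £15.22 = £1,882,409.60.
Operating income = contribution − fixed costs = £1,882,409.60 − £1,275,600 = £606,809.60. Interest = £340,700.00.
DOL = £1,882,409.60 ÷ £606,809.60 = 3.1021; DFL = £606,809.60 ÷ £266,109.60 = 2.2803.
DCL = DOL × DFL = 3.1021 × 2.2803 = 7.0737.

7.07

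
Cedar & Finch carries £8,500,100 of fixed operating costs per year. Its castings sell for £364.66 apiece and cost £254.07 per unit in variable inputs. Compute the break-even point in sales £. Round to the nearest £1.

£28,028,271

Contribution margin per unit = £364.66 − £254.07 = £110.59, a CM ratio of £110.59 ÷ £364.66 = 0.3033.
Break-even sales = FC ÷ CM ratio = £8,500,100 × £364.66 / £110.59 = £28,028,271.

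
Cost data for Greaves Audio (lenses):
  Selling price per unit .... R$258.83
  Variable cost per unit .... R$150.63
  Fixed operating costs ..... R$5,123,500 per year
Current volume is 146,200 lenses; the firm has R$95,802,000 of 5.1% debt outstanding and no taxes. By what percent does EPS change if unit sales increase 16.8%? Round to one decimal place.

+45.7%

At 146,200 units, contribution = 146,200 × R$108.20 = R$15,818,840.00.
Operating income = contribution − fixed costs = R$15,818,840.00 − R$5,123,500 = R$10,695,340.00.
Interest = R$4,885,902.00, so EBIT − I = R$5,809,438.00.
DCL = total CM / (EBIT − I) = R$15,818,840.00 / R$5,809,438.00 = 2.7230.
%ΔEPS = DCL × %ΔSales = 2.7230 × +16.8% = +45.7%.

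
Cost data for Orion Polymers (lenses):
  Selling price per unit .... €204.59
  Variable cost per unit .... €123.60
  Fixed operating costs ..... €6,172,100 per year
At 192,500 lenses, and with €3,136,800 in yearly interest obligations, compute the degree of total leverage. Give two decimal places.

2.48

At 192,500 units, contribution = 192,500 × €80.99 = €15,590,575.00.
EBIT = €15,590,575.00 − €6,172,100 = €9,418,475.00. Interest = €3,136,800.00.
DOL = €15,590,575.00 ÷ €9,418,475.00 = 1.6553; DFL = €9,418,475.00 ÷ €6,281,675.00 = 1.4994.
Combined leverage = 1.6553 × 1.4994 = 2.4820.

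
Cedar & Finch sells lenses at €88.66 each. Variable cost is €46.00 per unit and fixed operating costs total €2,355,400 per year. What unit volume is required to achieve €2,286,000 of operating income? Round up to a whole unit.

Contribution margin per unit = €88.66 − €46.00 = €42.66.
Required volume = (fixed costs + target profit) ÷ CM = (€2,355,400 + €2,286,000) ÷ €42.66 = 108,799.81, so 108,800 lenses.

108,800 lenses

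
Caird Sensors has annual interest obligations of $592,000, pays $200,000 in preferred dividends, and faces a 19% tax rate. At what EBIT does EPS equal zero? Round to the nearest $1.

$838,914

Grossing the preferred dividend up to pre-tax terms: $200,000 / (1 − 0.19) = $246,913.58.
EPS = 0 when EBIT covers interest plus the pre-tax preferred burden: $592,000 + $246,913.58 = $838,913.58.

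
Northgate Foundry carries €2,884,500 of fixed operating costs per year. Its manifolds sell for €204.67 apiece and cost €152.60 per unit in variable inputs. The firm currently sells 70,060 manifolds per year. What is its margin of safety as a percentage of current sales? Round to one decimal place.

Each unit contributes €204.67 − €152.60 = €52.07. Break-even units = €2,884,500 ÷ €52.07 = 55,396.58; break-even revenue = 55,396.58 × €204.67 = €11,338,018.34.
Current sales = 70,060 × €204.67 = €14,339,180.20.
Margin of safety = (€14,339,180.20 − €11,338,018.34) ÷ €14,339,180.20 = 20.9%.

20.9%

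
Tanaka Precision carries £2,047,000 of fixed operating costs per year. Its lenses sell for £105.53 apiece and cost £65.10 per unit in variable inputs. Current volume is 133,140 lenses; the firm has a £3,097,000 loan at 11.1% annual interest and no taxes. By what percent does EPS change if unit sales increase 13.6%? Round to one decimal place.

+24.5%

At 133,140 units, contribution = 133,140 × £40.43 = £5,382,850.20.
EBIT = £5,382,850.20 − £2,047,000 = £3,335,850.20.
Interest = £343,767.00, so EBIT − I = £2,992,083.20.
Degree of combined leverage = contribution ÷ (EBIT − I) = £5,382,850.20 ÷ £2,992,083.20 = 1.7990.
%ΔEPS = DCL × %ΔSales = 1.7990 × +13.6% = +24.5%.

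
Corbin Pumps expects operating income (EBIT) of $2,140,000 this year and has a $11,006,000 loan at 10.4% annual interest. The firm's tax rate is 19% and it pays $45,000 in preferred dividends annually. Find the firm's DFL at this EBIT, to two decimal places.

Annual interest charges come to $1,144,624.00.
Pre-tax preferred-dividend burden = $45,000 ÷ (1 − 0.19) = $55,555.56.
DFL = EBIT ÷ [EBIT − I − D_p/(1−t)] = $2,140,000 ÷ [$2,140,000 − $1,144,624.00 − $55,555.56] = $2,140,000 ÷ $939,820.44 = 2.2770.

2.28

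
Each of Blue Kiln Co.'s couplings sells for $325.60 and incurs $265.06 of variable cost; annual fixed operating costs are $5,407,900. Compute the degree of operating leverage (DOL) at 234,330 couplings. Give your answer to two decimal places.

1.62

Contribution at this volume is 234,330 × $60.54 = $14,186,338.20.
EBIT = $14,186,338.20 − $5,407,900 = $8,778,438.20.
Degree of operating leverage = $14,186,338.20 / $8,778,438.20 = 1.6160.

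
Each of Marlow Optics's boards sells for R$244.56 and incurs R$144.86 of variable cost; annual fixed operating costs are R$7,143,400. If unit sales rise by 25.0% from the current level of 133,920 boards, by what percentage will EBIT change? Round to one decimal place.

Total contribution margin = 133,920 × R$99.70 = R$13,351,824.00.
Subtracting fixed costs: EBIT = R$13,351,824.00 − R$7,143,400 = R$6,208,424.00.
Degree of operating leverage = R$13,351,824.00 / R$6,208,424.00 = 2.1506.
Operating income changes by 2.1506 × +25.0% = +53.8%.

+53.8%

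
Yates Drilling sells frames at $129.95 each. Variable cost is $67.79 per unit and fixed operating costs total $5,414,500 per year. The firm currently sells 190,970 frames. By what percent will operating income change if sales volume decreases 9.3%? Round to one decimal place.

Contribution at this volume is 190,970 × $62.16 = $11,870,695.20.
EBIT = $11,870,695.20 − $5,414,500 = $6,456,195.20.
Degree of operating leverage = $11,870,695.20 / $6,456,195.20 = 1.8387.
%ΔEBIT = DOL × %ΔSales = 1.8387 × -9.3% = -17.1%.

-17.1%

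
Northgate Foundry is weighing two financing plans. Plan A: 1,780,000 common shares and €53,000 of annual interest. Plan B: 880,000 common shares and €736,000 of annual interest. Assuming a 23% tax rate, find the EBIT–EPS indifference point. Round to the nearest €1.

Set EPS_A = EPS_B: (EBIT − €53,000)(1 − 0.23) ÷ 1,780,000 = (EBIT − €736,000)(1 − 0.23) ÷ 880,000.
Cancelling (1 − t) and cross-multiplying: 880,000·(EBIT − 53,000) = 1,780,000·(EBIT − 736,000).
Solving, EBIT = (736,000·1,780,000 − 53,000·880,000) / (1,780,000 − 880,000) = 1,263,440,000,000 / 900,000 = 1,403,822.22.

€1,403,822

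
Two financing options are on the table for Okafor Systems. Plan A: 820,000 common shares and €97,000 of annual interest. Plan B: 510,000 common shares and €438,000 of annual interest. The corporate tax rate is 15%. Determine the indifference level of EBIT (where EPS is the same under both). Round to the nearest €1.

€999,000

Set EPS_A = EPS_B: (EBIT − €97,000)(1 − 0.15) ÷ 820,000 = (EBIT − €438,000)(1 − 0.15) ÷ 510,000.
Cancelling (1 − t) and cross-multiplying: 510,000·(EBIT − 97,000) = 820,000·(EBIT − 438,000).
Solving, EBIT = (438,000·820,000 − 97,000·510,000) / (820,000 − 510,000) = 309,690,000,000 / 310,000 = 999,000.00.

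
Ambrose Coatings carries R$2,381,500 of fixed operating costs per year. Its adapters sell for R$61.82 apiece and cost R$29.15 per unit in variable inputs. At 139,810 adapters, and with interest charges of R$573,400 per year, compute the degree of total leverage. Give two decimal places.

2.83

At 139,810 units, contribution = 139,810 × R$32.67 = R$4,567,592.70.
Operating income = contribution − fixed costs = R$4,567,592.70 − R$2,381,500 = R$2,186,092.70. Interest = R$573,400.00, so EBIT − I = R$1,612,692.70.
DCL = contribution ÷ (EBIT − I) = R$4,567,592.70 ÷ R$1,612,692.70 = 2.8323.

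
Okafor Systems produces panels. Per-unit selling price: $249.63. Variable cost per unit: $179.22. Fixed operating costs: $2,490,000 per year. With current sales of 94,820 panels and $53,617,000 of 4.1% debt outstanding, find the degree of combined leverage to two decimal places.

3.36

Total contribution margin = 94,820 × $70.41 = $6,676,276.20.
EBIT = $6,676,276.20 − $2,490,000 = $4,186,276.20. Interest = $2,198,297.00, so EBIT − I = $1,987,979.20.
DCL = contribution ÷ (EBIT − I) = $6,676,276.20 ÷ $1,987,979.20 = 3.3583.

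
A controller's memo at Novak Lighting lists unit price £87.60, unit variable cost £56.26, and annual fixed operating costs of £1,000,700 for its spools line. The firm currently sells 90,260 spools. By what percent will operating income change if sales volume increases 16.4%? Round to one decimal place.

Total contribution margin = 90,260 × £31.34 = £2,828,748.40.
Operating income = contribution − fixed costs = £2,828,748.40 − £1,000,700 = £1,828,048.40.
So DOL = total CM / EBIT = £2,828,748.40 / £1,828,048.40 = 1.5474.
So EBIT moves 1.5474 × (+16.4%) = +25.4%.

+25.4%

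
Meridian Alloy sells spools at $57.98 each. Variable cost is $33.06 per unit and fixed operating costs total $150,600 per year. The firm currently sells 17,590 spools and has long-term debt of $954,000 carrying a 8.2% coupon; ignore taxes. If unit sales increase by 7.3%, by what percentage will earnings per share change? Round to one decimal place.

+15.3%

Total contribution margin = 17,590 × $24.92 = $438,342.80.
Subtracting fixed costs: EBIT = $438,342.80 − $150,600 = $287,742.80.
Interest = $78,228.00, so EBIT − I = $209,514.80.
Degree of combined leverage = contribution ÷ (EBIT − I) = $438,342.80 ÷ $209,514.80 = 2.0922.
EPS therefore changes by 2.0922 × (+7.3%) = +15.3%.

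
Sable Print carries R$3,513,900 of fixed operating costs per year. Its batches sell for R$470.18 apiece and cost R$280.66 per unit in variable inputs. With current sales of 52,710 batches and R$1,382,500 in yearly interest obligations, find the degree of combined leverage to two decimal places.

1.96

Total contribution margin = 52,710 × R$189.52 = R$9,989,599.20.
Operating income = contribution − fixed costs = R$9,989,599.20 − R$3,513,900 = R$6,475,699.20. Interest = R$1,382,500.00, so EBIT − I = R$5,093,199.20.
DCL = contribution ÷ (EBIT − I) = R$9,989,599.20 ÷ R$5,093,199.20 = 1.9614.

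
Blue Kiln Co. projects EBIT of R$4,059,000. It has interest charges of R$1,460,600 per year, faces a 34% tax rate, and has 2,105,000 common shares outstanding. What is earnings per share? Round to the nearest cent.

Pre-tax income = R$4,059,000 − R$1,460,600.00 = R$2,598,400.00.
After tax at 34%: net income = R$2,598,400.00 × 0.66 = R$1,714,944.00.
Per share: R$1,714,944.00 / 2,105,000 shares = R$0.81.

R$0.81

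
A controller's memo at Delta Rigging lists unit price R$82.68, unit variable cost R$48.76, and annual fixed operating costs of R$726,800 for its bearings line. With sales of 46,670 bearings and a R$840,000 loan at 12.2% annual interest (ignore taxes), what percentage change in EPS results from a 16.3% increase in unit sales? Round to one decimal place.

+34.2%

At 46,670 units, contribution = 46,670 × R$33.92 = R$1,583,046.40.
Operating income = contribution − fixed costs = R$1,583,046.40 − R$726,800 = R$856,246.40.
Interest = R$102,480.00, so EBIT − I = R$753,766.40.
DCL = total CM / (EBIT − I) = R$1,583,046.40 / R$753,766.40 = 2.1002.
%ΔEPS = DCL × %ΔSales = 2.1002 × +16.3% = +34.2%.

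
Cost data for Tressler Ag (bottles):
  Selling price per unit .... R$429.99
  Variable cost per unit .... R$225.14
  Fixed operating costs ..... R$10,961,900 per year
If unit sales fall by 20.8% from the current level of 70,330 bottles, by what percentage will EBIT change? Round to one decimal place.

-87.0%

At 70,330 units, contribution = 70,330 × R$204.85 = R$14,407,100.50.
Operating income = contribution − fixed costs = R$14,407,100.50 − R$10,961,900 = R$3,445,200.50.
DOL = contribution ÷ EBIT = R$14,407,100.50 ÷ R$3,445,200.50 = 4.1818.
%ΔEBIT = DOL × %ΔSales = 4.1818 × -20.8% = -87.0%.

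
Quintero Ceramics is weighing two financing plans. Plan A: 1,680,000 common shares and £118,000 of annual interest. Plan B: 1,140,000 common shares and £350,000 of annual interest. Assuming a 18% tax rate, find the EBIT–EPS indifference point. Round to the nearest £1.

£839,778

Set EPS_A = EPS_B: (EBIT − £118,000)(1 − 0.18) ÷ 1,680,000 = (EBIT − £350,000)(1 − 0.18) ÷ 1,140,000.
Cancelling (1 − t) and cross-multiplying: 1,140,000·(EBIT − 118,000) = 1,680,000·(EBIT − 350,000).
Solving, EBIT = (350,000·1,680,000 − 118,000·1,140,000) / (1,680,000 − 1,140,000) = 453,480,000,000 / 540,000 = 839,777.78.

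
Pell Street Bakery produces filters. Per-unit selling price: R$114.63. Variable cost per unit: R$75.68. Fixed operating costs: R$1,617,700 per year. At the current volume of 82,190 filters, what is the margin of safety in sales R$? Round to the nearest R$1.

Contribution margin per unit = R$114.63 − R$75.68 = R$38.95. Break-even units = R$1,617,700 ÷ R$38.95 = 41,532.73; break-even revenue = 41,532.73 × R$114.63 = R$4,760,897.33.
Actual sales revenue = 82,190 × R$114.63 = R$9,421,439.70.
Margin of safety = R$9,421,439.70 − R$4,760,897.33 = R$4,660,542.

R$4,660,542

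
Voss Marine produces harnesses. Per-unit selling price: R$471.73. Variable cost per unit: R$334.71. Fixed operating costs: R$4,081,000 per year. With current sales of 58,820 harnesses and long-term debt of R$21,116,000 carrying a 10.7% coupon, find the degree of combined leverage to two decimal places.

At 58,820 units, contribution = 58,820 × R$137.02 = R$8,059,516.40.
Operating income = contribution − fixed costs = R$8,059,516.40 − R$4,081,000 = R$3,978,516.40. Interest = R$2,259,412.00.
DOL = R$8,059,516.40 ÷ R$3,978,516.40 = 2.0258; DFL = R$3,978,516.40 ÷ R$1,719,104.40 = 2.3143.
DCL = DOL × DFL = 2.0258 × 2.3143 = 4.6883.

4.69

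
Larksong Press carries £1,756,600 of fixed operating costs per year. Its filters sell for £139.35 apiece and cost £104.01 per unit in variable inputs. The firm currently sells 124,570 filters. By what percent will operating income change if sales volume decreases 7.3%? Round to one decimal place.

-12.1%

Total contribution margin = 124,570 × £35.34 = £4,402,303.80.
EBIT = £4,402,303.80 − £1,756,600 = £2,645,703.80.
So DOL = total CM / EBIT = £4,402,303.80 / £2,645,703.80 = 1.6639.
So EBIT moves 1.6639 × (-7.3%) = -12.1%.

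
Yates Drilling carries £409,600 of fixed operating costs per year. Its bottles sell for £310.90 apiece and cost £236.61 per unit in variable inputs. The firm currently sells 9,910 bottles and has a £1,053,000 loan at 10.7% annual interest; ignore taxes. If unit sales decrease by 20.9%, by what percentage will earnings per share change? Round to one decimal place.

-71.9%

Contribution at this volume is 9,910 × £74.29 = £736,213.90.
Subtracting fixed costs: EBIT = £736,213.90 − £409,600 = £326,613.90.
After interest of £112,671.00, pre-tax earnings = £213,942.90.
DCL = total CM / (EBIT − I) = £736,213.90 / £213,942.90 = 3.4412.
%ΔEPS = DCL × %ΔSales = 3.4412 × -20.9% = -71.9%.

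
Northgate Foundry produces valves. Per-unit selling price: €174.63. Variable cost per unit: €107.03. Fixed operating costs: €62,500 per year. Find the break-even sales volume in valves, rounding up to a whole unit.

925 valves

Contribution margin per unit = €174.63 − €107.03 = €67.60.
Break-even Q = €62,500 / €67.60 = 924.56 → 925 valves.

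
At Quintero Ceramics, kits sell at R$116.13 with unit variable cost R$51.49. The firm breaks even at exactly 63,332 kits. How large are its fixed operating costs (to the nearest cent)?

Contribution margin per unit = R$116.13 − R$51.49 = R$64.64.
Since BE = FC / CM, FC = 63,332 × R$64.64 = R$4,093,780.48.

R$4,093,780.48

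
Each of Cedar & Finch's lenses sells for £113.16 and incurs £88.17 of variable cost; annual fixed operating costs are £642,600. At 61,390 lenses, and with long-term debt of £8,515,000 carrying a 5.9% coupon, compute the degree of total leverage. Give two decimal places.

At 61,390 units, contribution = 61,390 × £24.99 = £1,534,136.10.
Operating income = contribution − fixed costs = £1,534,136.10 − £642,600 = £891,536.10. Interest = £502,385.00, so EBIT − I = £389,151.10.
DCL = contribution ÷ (EBIT − I) = £1,534,136.10 ÷ £389,151.10 = 3.9423.

3.94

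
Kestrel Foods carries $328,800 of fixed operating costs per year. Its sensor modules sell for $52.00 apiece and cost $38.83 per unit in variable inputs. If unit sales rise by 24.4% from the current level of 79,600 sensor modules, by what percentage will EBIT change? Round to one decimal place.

+35.5%

Contribution at this volume is 79,600 × $13.17 = $1,048,332.00.
Subtracting fixed costs: EBIT = $1,048,332.00 − $328,800 = $719,532.00.
Degree of operating leverage = $1,048,332.00 / $719,532.00 = 1.4570.
So EBIT moves 1.4570 × (+24.4%) = +35.5%.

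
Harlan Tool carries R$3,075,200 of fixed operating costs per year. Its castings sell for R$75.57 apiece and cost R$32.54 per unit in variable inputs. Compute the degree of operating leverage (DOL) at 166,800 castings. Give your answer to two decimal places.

Total contribution margin = 166,800 × R$43.03 = R$7,177,404.00.
Operating income = contribution − fixed costs = R$7,177,404.00 − R$3,075,200 = R$4,102,204.00.
Degree of operating leverage = R$7,177,404.00 / R$4,102,204.00 = 1.7496.

1.75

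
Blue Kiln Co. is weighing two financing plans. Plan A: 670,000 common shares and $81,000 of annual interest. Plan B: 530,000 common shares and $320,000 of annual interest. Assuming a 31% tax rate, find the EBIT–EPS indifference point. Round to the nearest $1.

$1,224,786

Set EPS_A = EPS_B: (EBIT − $81,000)(1 − 0.31) ÷ 670,000 = (EBIT − $320,000)(1 − 0.31) ÷ 530,000.
The (1 − t) factor cancels: (EBIT − 81,000) × 530,000 = (EBIT − 320,000) × 670,000.
EBIT × (670,000 − 530,000) = 320,000 × 670,000 − 81,000 × 530,000 = 171,470,000,000, so EBIT = 171,470,000,000 ÷ 140,000 = 1,224,785.71.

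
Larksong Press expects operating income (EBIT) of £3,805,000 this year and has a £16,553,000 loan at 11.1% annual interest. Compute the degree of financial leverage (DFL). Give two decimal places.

1.93

Annual interest charges come to £1,837,383.00.
Degree of financial leverage = EBIT / (EBIT − interest) = £3,805,000 / £1,967,617.00 = 1.9338.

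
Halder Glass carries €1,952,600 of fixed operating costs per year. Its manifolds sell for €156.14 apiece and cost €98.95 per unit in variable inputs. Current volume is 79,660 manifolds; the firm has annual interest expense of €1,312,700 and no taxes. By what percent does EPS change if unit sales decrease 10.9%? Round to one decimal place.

-38.5%

Contribution at this volume is 79,660 × €57.19 = €4,555,755.40.
Subtracting fixed costs: EBIT = €4,555,755.40 − €1,952,600 = €2,603,155.40.
After interest of €1,312,700.00, pre-tax earnings = €1,290,455.40.
Degree of combined leverage = contribution ÷ (EBIT − I) = €4,555,755.40 ÷ €1,290,455.40 = 3.5303.
%ΔEPS = DCL × %ΔSales = 3.5303 × -10.9% = -38.5%.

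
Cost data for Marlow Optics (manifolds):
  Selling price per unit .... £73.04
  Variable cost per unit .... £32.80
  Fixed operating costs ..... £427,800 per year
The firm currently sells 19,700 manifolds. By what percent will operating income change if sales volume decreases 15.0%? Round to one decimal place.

-32.6%

At 19,700 units, contribution = 19,700 × £40.24 = £792,728.00.
Operating income = contribution − fixed costs = £792,728.00 − £427,800 = £364,928.00.
DOL = contribution ÷ EBIT = £792,728.00 ÷ £364,928.00 = 2.1723.
%ΔEBIT = DOL × %ΔSales = 2.1723 × -15.0% = -32.6%.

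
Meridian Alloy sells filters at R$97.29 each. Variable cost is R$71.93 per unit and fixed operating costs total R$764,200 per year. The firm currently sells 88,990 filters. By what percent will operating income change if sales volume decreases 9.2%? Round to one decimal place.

-13.9%

Contribution at this volume is 88,990 × R$25.36 = R$2,256,786.40.
Subtracting fixed costs: EBIT = R$2,256,786.40 − R$764,200 = R$1,492,586.40.
DOL = contribution ÷ EBIT = R$2,256,786.40 ÷ R$1,492,586.40 = 1.5120.
%ΔEBIT = DOL × %ΔSales = 1.5120 × -9.2% = -13.9%.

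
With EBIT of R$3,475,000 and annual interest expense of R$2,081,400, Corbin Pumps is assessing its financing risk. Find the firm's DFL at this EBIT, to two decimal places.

Annual interest charges come to R$2,081,400.00.
DFL = EBIT ÷ (EBIT − I) = R$3,475,000 ÷ (R$3,475,000 − R$2,081,400.00) = R$3,475,000 ÷ R$1,393,600.00 = 2.4935.

2.49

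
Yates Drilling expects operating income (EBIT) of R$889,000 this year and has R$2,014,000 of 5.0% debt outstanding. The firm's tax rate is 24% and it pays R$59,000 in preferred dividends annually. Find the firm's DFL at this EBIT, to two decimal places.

Annual interest charges come to R$100,700.00.
Pre-tax preferred-dividend burden = R$59,000 ÷ (1 − 0.24) = R$77,631.58.
DFL = EBIT ÷ [EBIT − I − D_p/(1−t)] = R$889,000 ÷ [R$889,000 − R$100,700.00 − R$77,631.58] = R$889,000 ÷ R$710,668.42 = 1.2509.

1.25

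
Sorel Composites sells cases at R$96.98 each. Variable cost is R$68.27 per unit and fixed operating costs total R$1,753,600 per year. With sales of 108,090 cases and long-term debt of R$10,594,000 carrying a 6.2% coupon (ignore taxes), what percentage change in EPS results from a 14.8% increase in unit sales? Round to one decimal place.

Total contribution margin = 108,090 × R$28.71 = R$3,103,263.90.
Operating income = contribution − fixed costs = R$3,103,263.90 − R$1,753,600 = R$1,349,663.90.
After interest of R$656,828.00, pre-tax earnings = R$692,835.90.
Degree of combined leverage = contribution ÷ (EBIT − I) = R$3,103,263.90 ÷ R$692,835.90 = 4.4791.
%ΔEPS = DCL × %ΔSales = 4.4791 × +14.8% = +66.3%.

+66.3%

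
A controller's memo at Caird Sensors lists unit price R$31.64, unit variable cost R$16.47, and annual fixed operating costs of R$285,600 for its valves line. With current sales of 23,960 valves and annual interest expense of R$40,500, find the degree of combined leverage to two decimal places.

9.73

Total contribution margin = 23,960 × R$15.17 = R$363,473.20.
EBIT = R$363,473.20 − R$285,600 = R$77,873.20. Interest = R$40,500.00, so EBIT − I = R$37,373.20.
Degree of total leverage = total CM / (EBIT − interest) = R$363,473.20 / R$37,373.20 = 9.7255.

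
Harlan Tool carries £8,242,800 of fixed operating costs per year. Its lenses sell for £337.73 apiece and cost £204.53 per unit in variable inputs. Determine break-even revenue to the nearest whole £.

£20,899,706

Contribution margin per unit = £337.73 − £204.53 = £133.20, a CM ratio of £133.20 ÷ £337.73 = 0.3944.
Break-even revenue = fixed costs × price ÷ CM = £8,242,800 × £337.73 ÷ £133.20 = £20,899,706.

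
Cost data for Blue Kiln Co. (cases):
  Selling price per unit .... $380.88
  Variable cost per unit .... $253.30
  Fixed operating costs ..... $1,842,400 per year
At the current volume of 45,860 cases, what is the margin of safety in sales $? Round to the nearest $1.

$11,966,817

Unit CM = price − variable cost = $380.88 − $253.30 = $127.58. Break-even units = $1,842,400 ÷ $127.58 = 14,441.13; break-even revenue = 14,441.13 × $380.88 = $5,500,339.49.
Actual sales revenue = 45,860 × $380.88 = $17,467,156.80.
Margin of safety = $17,467,156.80 − $5,500,339.49 = $11,966,817.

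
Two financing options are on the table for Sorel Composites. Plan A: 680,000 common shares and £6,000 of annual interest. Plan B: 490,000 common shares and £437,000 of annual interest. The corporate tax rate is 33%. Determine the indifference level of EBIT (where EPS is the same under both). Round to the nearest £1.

£1,548,526

Set EPS_A = EPS_B: (EBIT − £6,000)(1 − 0.33) ÷ 680,000 = (EBIT − £437,000)(1 − 0.33) ÷ 490,000.
The (1 − t) factor cancels: (EBIT − 6,000) × 490,000 = (EBIT − 437,000) × 680,000.
Solving, EBIT = (437,000·680,000 − 6,000·490,000) / (680,000 − 490,000) = 294,220,000,000 / 190,000 = 1,548,526.32.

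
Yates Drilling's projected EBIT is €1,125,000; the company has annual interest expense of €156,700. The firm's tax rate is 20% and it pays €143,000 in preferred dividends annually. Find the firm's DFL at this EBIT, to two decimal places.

1.42

Interest = €156,700.00.
Preferred dividends grossed up pre-tax: €143,000 / (1 − 0.20) = €178,750.00.
DFL = EBIT ÷ [EBIT − I − D_p/(1−t)] = €1,125,000 ÷ [€1,125,000 − €156,700.00 − €178,750.00] = €1,125,000 ÷ €789,550.00 = 1.4249.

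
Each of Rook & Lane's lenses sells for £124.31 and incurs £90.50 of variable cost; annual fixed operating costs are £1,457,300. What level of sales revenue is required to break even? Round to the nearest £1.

Contribution margin per unit = £124.31 − £90.50 = £33.81, a CM ratio of £33.81 ÷ £124.31 = 0.2720.
Break-even revenue = fixed costs × price ÷ CM = £1,457,300 × £124.31 ÷ £33.81 = £5,358,088.

£5,358,088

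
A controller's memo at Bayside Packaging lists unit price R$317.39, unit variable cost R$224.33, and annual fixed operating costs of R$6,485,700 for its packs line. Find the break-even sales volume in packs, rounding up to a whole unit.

69,694 packs

Each unit contributes R$317.39 − R$224.33 = R$93.06.
Break-even volume = fixed costs ÷ CM per unit = R$6,485,700 ÷ R$93.06 = 69,693.75, so 69,694 packs.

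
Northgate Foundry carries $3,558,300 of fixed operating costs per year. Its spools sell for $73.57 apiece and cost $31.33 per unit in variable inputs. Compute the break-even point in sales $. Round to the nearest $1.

$6,197,541

CM per unit = $73.57 − $31.33 = $42.24; CM ratio = $42.24 / $73.57 = 0.5741.
Break-even sales = FC ÷ CM ratio = $3,558,300 × $73.57 / $42.24 = $6,197,541.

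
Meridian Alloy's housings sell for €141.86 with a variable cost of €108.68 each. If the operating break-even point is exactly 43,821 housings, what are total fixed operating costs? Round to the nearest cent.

€1,453,980.78

Contribution margin per unit = €141.86 − €108.68 = €33.18.
Fixed costs = break-even units × CM = 43,821 × €33.18 = €1,453,980.78.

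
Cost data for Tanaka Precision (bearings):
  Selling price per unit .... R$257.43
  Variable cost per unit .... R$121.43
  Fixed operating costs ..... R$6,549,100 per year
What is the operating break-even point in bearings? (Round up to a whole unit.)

Each unit contributes R$257.43 − R$121.43 = R$136.00.
Break-even Q = R$6,549,100 / R$136.00 = 48,155.15 → 48,156 bearings.

48,156 bearings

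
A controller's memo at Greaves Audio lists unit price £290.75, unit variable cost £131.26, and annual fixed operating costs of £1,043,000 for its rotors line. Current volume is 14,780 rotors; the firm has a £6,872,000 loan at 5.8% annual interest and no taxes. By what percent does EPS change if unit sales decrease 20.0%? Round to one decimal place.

-51.5%

At 14,780 units, contribution = 14,780 × £159.49 = £2,357,262.20.
Subtracting fixed costs: EBIT = £2,357,262.20 − £1,043,000 = £1,314,262.20.
Interest = £398,576.00, so EBIT − I = £915,686.20.
DCL = total CM / (EBIT − I) = £2,357,262.20 / £915,686.20 = 2.5743.
%ΔEPS = DCL × %ΔSales = 2.5743 × -20.0% = -51.5%.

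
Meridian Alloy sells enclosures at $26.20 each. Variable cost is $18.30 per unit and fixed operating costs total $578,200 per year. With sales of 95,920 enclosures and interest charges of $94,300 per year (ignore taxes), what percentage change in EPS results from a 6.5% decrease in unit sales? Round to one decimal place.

Total contribution margin = 95,920 × $7.90 = $757,768.00.
EBIT = $757,768.00 − $578,200 = $179,568.00.
After interest of $94,300.00, pre-tax earnings = $85,268.00.
DCL = total CM / (EBIT − I) = $757,768.00 / $85,268.00 = 8.8869.
EPS therefore changes by 8.8869 × (-6.5%) = -57.8%.

-57.8%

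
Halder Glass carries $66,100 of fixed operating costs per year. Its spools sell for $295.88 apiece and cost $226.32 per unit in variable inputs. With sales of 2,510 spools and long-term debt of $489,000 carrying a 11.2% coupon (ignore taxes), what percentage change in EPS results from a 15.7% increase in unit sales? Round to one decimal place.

Contribution at this volume is 2,510 × $69.56 = $174,595.60.
EBIT = $174,595.60 − $66,100 = $108,495.60.
After interest of $54,768.00, pre-tax earnings = $53,727.60.
DCL = total CM / (EBIT − I) = $174,595.60 / $53,727.60 = 3.2496.
EPS therefore changes by 3.2496 × (+15.7%) = +51.0%.

+51.0%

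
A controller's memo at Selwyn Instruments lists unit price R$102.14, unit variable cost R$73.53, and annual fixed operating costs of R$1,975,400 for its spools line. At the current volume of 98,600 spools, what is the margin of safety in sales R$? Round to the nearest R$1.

Each unit contributes R$102.14 − R$73.53 = R$28.61. Break-even units = R$1,975,400 ÷ R$28.61 = 69,045.79; break-even revenue = 69,045.79 × R$102.14 = R$7,052,336.81.
Current sales = 98,600 × R$102.14 = R$10,071,004.00.
Margin of safety = R$10,071,004.00 − R$7,052,336.81 = R$3,018,667.

R$3,018,667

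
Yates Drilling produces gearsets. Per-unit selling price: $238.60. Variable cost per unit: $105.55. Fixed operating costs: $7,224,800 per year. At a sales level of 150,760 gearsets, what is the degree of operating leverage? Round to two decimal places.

1.56

At 150,760 units, contribution = 150,760 × $133.05 = $20,058,618.00.
Subtracting fixed costs: EBIT = $20,058,618.00 − $7,224,800 = $12,833,818.00.
DOL = contribution ÷ EBIT = $20,058,618.00 ÷ $12,833,818.00 = 1.5630.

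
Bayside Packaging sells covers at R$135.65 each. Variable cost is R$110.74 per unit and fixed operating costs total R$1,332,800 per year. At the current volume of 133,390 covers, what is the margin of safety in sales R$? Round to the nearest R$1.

Unit CM = price − variable cost = R$135.65 − R$110.74 = R$24.91. Break-even units = R$1,332,800 ÷ R$24.91 = 53,504.62; break-even revenue = 53,504.62 × R$135.65 = R$7,257,901.24.
Current sales = 133,390 × R$135.65 = R$18,094,353.50.
Margin of safety = R$18,094,353.50 − R$7,257,901.24 = R$10,836,452.

R$10,836,452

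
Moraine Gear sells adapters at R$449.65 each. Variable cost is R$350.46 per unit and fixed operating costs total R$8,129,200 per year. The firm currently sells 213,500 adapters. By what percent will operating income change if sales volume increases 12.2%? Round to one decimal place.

Contribution at this volume is 213,500 × R$99.19 = R$21,177,065.00.
EBIT = R$21,177,065.00 − R$8,129,200 = R$13,047,865.00.
So DOL = total CM / EBIT = R$21,177,065.00 / R$13,047,865.00 = 1.6230.
Operating income changes by 1.6230 × +12.2% = +19.8%.

+19.8%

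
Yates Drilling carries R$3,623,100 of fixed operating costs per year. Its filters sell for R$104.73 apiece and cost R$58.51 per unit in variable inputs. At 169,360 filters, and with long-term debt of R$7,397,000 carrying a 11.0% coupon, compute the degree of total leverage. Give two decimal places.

Contribution at this volume is 169,360 × R$46.22 = R$7,827,819.20.
Operating income = contribution − fixed costs = R$7,827,819.20 − R$3,623,100 = R$4,204,719.20. Interest = R$813,670.00.
DOL = R$7,827,819.20 ÷ R$4,204,719.20 = 1.8617; DFL = R$4,204,719.20 ÷ R$3,391,049.20 = 1.2399.
Combined leverage = 1.8617 × 1.2399 = 2.3083.

2.31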